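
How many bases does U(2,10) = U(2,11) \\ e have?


Deleting e from U(2,11) gives U(2,10) since n > r.
Bases of U(2,10) = C(10,2) = (10 * 9) / (1 * 2) = 45.

45


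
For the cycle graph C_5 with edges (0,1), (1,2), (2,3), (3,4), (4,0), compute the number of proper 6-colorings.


P(C_5, k) = (k-1)^5 + (-1)^5*(k-1).
P(6) = (5)^5 - 5
= 3125 - 5 = 3120.

3120


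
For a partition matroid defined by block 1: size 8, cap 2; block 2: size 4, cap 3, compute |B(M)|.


A basis picks exactly ci elements from block i.
Number of bases = product of C(|Si|, ci).
= C(8,2) * C(4,3)
= 28 * 4
= 112.

112


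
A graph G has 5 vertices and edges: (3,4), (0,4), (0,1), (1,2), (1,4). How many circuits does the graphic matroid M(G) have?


A circuit in a graphic matroid = edge set of a simple cycle.
G has 5 vertices and 5 edges.
Enumerating all minimal edge subsets forming cycles...
Total circuits found: 1.

1


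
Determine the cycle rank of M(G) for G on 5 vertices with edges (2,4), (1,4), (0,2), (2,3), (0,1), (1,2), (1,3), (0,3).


Cycle rank (nullity) = |E| - r(M) = |E| - (|V| - c).
|E| = 8, |V| = 5, c = 1.
Nullity = 8 - (5 - 1) = 8 - 4 = 4.

4


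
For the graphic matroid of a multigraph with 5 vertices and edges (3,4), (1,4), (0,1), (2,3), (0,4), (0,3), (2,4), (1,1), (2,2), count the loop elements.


In a graphic matroid, a loop is a self-loop edge (u,u) with rank 0.
Examining all 9 edges for self-loops...
Self-loops found: (1,1), (2,2)
Number of loops = 2.

2


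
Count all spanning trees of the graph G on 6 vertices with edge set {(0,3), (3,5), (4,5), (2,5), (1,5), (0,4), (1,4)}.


By Kirchhoff's matrix tree theorem, the number of spanning trees equals
the determinant of any cofactor of the Laplacian matrix L.
G has 6 vertices and 7 edges.
Computing the (5 x 5) cofactor determinant gives 11.

11


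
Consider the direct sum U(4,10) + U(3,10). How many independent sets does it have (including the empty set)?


For a direct sum, |I(M1+M2)| = |I(M1)| * |I(M2)|.
|I(U(4,10))| = sum C(10,k) for k=0..4 = 386.
|I(U(3,10))| = sum C(10,k) for k=0..3 = 176.
Total = 386 * 176 = 67936.

67936


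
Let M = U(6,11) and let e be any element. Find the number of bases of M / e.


Contracting e from U(6,11) gives U(5,10).
Bases of U(5,10) = C(10,5) = 10! / (5! * 5!) = 252.

252


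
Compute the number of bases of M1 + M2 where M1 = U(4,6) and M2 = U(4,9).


Bases of a direct sum M1 + M2: |B| = |B(M1)| * |B(M2)|.
|B(U(4,6))| = C(6,4) = 15.
|B(U(4,9))| = C(9,4) = 126.
Total bases = 15 * 126 = 1890.

1890


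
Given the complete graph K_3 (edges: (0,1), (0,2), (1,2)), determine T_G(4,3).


T(K_3; x,y) = x^2 + x + y.
T(4,3) = 16 + 4 + 3 = 23.

23


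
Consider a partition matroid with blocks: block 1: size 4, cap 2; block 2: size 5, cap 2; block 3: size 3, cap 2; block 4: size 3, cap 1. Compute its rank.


Rank of a partition matroid = sum of min(|Si|, ci) for each block.
= min(4,2) + min(5,2) + min(3,2) + min(3,1)
= 2 + 2 + 2 + 1
= 7.

7


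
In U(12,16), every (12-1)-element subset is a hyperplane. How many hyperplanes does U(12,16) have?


Hyperplanes of U(12,16) are flats of rank 11.
In a uniform matroid, these are exactly the (11)-element subsets.
Count = (16 choose 11) = 4368.

4368


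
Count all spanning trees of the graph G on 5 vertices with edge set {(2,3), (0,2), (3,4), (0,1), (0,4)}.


By Kirchhoff's matrix tree theorem, the number of spanning trees equals
the determinant of any cofactor of the Laplacian matrix L.
G has 5 vertices and 5 edges.
Computing the (4 x 4) cofactor determinant gives 4.

4


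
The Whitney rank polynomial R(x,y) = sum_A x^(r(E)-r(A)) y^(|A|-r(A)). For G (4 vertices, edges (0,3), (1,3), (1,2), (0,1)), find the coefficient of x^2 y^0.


R(x,y) = sum over A in 2^E of x^(r(E)-r(A)) * y^(|A|-r(A)).
G has 4 vertices, 4 edges. r(E) = 3.
Enumerate all 2^4 = 16 subsets.
Count subsets with r(E)-r(A)=2 and |A|-r(A)=0: 4.

4


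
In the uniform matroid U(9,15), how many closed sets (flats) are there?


Flats of U(9,15): every subset of size < 9 is a flat, plus E itself.
Count = C(15,0) + C(15,1) + C(15,2) + C(15,3) + C(15,4) + C(15,5) + C(15,6) + C(15,7) + C(15,8) + 1
     = 1 + 15 + 105 + 455 + 1365 + 3003 + 5005 + 6435 + 6435 + 1
     = 22820.

22820


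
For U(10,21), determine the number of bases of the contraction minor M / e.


Contracting e from U(10,21) gives U(9,20).
Bases of U(9,20) = (20 choose 9) = 167960.

167960


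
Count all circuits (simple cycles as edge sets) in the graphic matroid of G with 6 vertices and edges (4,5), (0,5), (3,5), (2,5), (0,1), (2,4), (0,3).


A circuit in a graphic matroid = edge set of a simple cycle.
G has 6 vertices and 7 edges.
Enumerating all minimal edge subsets forming cycles...
Total circuits found: 2.

2


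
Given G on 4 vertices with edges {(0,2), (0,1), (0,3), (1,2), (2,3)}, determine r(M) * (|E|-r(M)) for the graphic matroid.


r(M) = |V| - c = 4 - 1 = 3.
nullity = |E| - r(M) = 5 - 3 = 2.
Product = 3 * 2 = 6.

6


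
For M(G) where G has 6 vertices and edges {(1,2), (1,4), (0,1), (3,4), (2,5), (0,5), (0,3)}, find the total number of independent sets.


An independent set in a graphic matroid is an acyclic edge subset.
G has 6 vertices and 7 edges.
Enumerate all 2^7 = 128 subsets, checking for acyclicity.
Total independent sets = 112.

112


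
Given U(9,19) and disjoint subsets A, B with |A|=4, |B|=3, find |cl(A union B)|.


|A union B| = 4 + 3 = 7 (disjoint).
In U(9,19), cl(S) = S if |S| < 9, else cl(S) = E.
Since 7 < 9, cl(A union B) = A union B.
|cl(A union B)| = 7.

7


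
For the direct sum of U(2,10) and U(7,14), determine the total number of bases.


Bases of a direct sum M1 + M2: |B| = |B(M1)| * |B(M2)|.
|B(U(2,10))| = C(10,2) = 45.
|B(U(7,14))| = C(14,7) = 3432.
Total bases = 45 * 3432 = 154440.

154440


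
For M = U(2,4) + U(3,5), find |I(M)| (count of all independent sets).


For a direct sum, |I(M1+M2)| = |I(M1)| * |I(M2)|.
|I(U(2,4))| = sum C(4,k) for k=0..2 = 11.
|I(U(3,5))| = sum C(5,k) for k=0..3 = 26.
Total = 11 * 26 = 286.

286


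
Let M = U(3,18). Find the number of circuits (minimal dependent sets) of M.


In U(3,18), circuits are the (4)-element subsets.
Any set of 4 elements is dependent, and removing any one element gives
an independent set of size 3, so it is a minimal dependent set.
Number of circuits = (18 choose 4) = 3060.

3060


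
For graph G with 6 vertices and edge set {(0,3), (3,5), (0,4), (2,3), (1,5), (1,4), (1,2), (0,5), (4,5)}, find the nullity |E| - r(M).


Cycle rank (nullity) = |E| - r(M) = |E| - (|V| - c).
|E| = 9, |V| = 6, c = 1.
Nullity = 9 - (6 - 1) = 9 - 5 = 4.

4


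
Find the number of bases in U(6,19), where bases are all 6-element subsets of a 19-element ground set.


Bases of U(6,19) are all 6-element subsets of the 19-element ground set.
Number of bases = C(19,6).
C(19,6) = 19! / (6! * 13!) = 27132.

27132


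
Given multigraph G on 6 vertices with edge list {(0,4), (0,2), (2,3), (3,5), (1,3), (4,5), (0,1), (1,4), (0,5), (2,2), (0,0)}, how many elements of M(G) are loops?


In a graphic matroid, a loop is a self-loop edge (u,u) with rank 0.
Examining all 11 edges for self-loops...
Self-loops found: (2,2), (0,0)
Number of loops = 2.

2


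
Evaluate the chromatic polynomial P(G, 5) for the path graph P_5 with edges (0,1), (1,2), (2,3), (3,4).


P(P_5, k) = k * (k-1)^(4).
P(5) = 5 * 4^4 = 5 * 256 = 1280.

1280


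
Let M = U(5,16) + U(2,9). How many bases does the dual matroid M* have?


(M1+M2)* = M1* + M2*.
M1* = U(11,16), bases: C(16,11) = 4368.
M2* = U(7,9), bases: C(9,7) = 36.
|B(M*)| = 4368 * 36 = 157248.

157248


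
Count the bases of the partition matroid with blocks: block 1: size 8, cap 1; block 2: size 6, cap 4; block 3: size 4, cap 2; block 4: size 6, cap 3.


A basis picks exactly ci elements from block i.
Number of bases = product of C(|Si|, ci).
= C(8,1) * C(6,4) * C(4,2) * C(6,3)
= 8 * 15 * 6 * 20
= 14400.

14400


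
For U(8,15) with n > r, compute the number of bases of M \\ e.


Deleting e from U(8,15) gives U(8,14) since n > r.
Bases of U(8,14) = C(14,8) = 14! / (8! * 6!) = 3003.

3003


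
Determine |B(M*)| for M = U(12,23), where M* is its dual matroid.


The dual of U(r,n) is U(n-r, n) = U(11,23).
Bases of U(11,23) are all (11)-element subsets.
|B(M*)| = C(23,11) = 23! / (11! * 12!) = 1352078.

1352078


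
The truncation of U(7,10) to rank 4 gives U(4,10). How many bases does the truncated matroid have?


Truncating U(7,10) to rank 4 gives U(4,10).
Bases of U(4,10) are all 4-element subsets of 10 elements.
Number of bases = C(10,4) = 10! / (4! * 6!) = 210.

210


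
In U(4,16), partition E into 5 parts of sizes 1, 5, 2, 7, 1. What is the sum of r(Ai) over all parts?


r(Ai) = min(|Ai|, 4) for each part.
Sum = min(1,4) + min(5,4) + min(2,4) + min(7,4) + min(1,4)
    = 1 + 4 + 2 + 4 + 1
    = 12.

12


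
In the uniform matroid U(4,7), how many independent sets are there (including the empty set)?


Independent sets of U(4,7) are all subsets of size <= 4.
Count = C(7,0) + C(7,1) + C(7,2) + C(7,3) + C(7,4)
     = 1 + 7 + 21 + 35 + 35
     = 99.

99


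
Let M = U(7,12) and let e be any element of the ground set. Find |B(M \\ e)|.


Deleting e from U(7,12) gives U(7,11) since n > r.
Bases of U(7,11) = C(11,7) = 330.

330


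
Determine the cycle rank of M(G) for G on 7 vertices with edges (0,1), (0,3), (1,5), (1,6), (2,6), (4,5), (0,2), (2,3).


Cycle rank (nullity) = |E| - r(M) = |E| - (|V| - c).
|E| = 8, |V| = 7, c = 1.
Nullity = 8 - (7 - 1) = 8 - 6 = 2.

2


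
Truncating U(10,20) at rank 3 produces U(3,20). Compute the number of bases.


Truncating U(10,20) to rank 3 gives U(3,20).
Bases of U(3,20) are all 3-element subsets of 20 elements.
Number of bases = C(20,3) = (20 * 19 * 18) / (1 * 2 * 3) = 1140.

1140


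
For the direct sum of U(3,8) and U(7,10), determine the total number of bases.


Bases of a direct sum M1 + M2: |B| = |B(M1)| * |B(M2)|.
|B(U(3,8))| = C(8,3) = 56.
|B(U(7,10))| = C(10,7) = 120.
Total bases = 56 * 120 = 6720.

6720


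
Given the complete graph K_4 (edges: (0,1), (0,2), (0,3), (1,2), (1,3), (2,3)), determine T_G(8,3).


T(K_4; x,y) = x^3 + 3x^2 + 4xy + 2x + y^3 + 3y^2 + 2y.
Substituting x=8, y=3:
= 512 + 192 + 96 + 16 + 27 + 27 + 6
= 876.

876


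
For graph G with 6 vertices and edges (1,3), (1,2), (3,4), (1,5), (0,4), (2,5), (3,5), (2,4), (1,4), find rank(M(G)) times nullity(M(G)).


r(M) = |V| - c = 6 - 1 = 5.
nullity = |E| - r(M) = 9 - 5 = 4.
Product = 5 * 4 = 20.

20


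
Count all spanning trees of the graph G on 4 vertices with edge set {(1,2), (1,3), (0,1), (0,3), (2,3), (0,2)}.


By Kirchhoff's matrix tree theorem, the number of spanning trees equals
the determinant of any cofactor of the Laplacian matrix L.
G has 4 vertices and 6 edges.
Computing the (3 x 3) cofactor determinant gives 16.

16


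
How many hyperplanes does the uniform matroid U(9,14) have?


Hyperplanes of U(9,14) are flats of rank 8.
In a uniform matroid, these are exactly the (8)-element subsets.
Count = C(14,8) = 3003.

3003


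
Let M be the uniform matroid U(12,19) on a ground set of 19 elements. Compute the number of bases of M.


Bases of U(12,19) are all 12-element subsets of the 19-element ground set.
Number of bases = C(19,12).
(19 choose 12) = 50388.

50388


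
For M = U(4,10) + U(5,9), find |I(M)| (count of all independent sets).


For a direct sum, |I(M1+M2)| = |I(M1)| * |I(M2)|.
|I(U(4,10))| = sum C(10,k) for k=0..4 = 386.
|I(U(5,9))| = sum C(9,k) for k=0..5 = 382.
Total = 386 * 382 = 147452.

147452


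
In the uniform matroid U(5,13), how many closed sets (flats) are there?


Flats of U(5,13): every subset of size < 5 is a flat, plus E itself.
Count = C(13,0) + C(13,1) + C(13,2) + C(13,3) + C(13,4) + 1
     = 1 + 13 + 78 + 286 + 715 + 1
     = 1094.

1094


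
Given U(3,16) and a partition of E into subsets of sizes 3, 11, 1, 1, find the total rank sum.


r(Ai) = min(|Ai|, 3) for each part.
Sum = min(3,3) + min(11,3) + min(1,3) + min(1,3)
    = 3 + 3 + 1 + 1
    = 8.

8


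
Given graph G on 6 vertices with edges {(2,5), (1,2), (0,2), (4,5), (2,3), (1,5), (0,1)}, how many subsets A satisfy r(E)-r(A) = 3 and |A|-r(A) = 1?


R(x,y) = sum over A in 2^E of x^(r(E)-r(A)) * y^(|A|-r(A)).
G has 6 vertices, 7 edges. r(E) = 5.
Enumerate all 2^7 = 128 subsets.
Count subsets with r(E)-r(A)=3 and |A|-r(A)=1: 2.

2


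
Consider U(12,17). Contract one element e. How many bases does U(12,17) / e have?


Contracting e from U(12,17) gives U(11,16).
Bases of U(11,16) = (16 choose 11) = 4368.

4368


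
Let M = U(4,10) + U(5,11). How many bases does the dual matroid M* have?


(M1+M2)* = M1* + M2*.
M1* = U(6,10), bases: C(10,6) = 210.
M2* = U(6,11), bases: C(11,6) = 462.
|B(M*)| = 210 * 462 = 97020.

97020


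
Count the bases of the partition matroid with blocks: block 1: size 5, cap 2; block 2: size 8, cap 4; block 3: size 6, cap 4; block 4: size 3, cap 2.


A basis picks exactly ci elements from block i.
Number of bases = product of C(|Si|, ci).
= C(5,2) * C(8,4) * C(6,4) * C(3,2)
= 10 * 70 * 15 * 3
= 31500.

31500


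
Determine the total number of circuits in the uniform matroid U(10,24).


In U(10,24), circuits are the (11)-element subsets.
Any set of 11 elements is dependent, and removing any one element gives
an independent set of size 10, so it is a minimal dependent set.
Number of circuits = C(24,11) = 2496144.

2496144


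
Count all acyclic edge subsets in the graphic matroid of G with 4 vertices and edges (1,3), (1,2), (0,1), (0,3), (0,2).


An independent set in a graphic matroid is an acyclic edge subset.
G has 4 vertices and 5 edges.
Enumerate all 2^5 = 32 subsets, checking for acyclicity.
Total independent sets = 24.

24


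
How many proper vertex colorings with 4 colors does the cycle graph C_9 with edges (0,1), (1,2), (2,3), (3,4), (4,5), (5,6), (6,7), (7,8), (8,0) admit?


P(C_9, k) = (k-1)^9 + (-1)^9*(k-1).
P(4) = (3)^9 - 3
= 19683 - 3 = 19680.

19680


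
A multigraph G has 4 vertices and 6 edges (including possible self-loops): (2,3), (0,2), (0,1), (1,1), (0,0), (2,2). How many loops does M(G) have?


In a graphic matroid, a loop is a self-loop edge (u,u) with rank 0.
Examining all 6 edges for self-loops...
Self-loops found: (1,1), (0,0), (2,2)
Number of loops = 3.

3


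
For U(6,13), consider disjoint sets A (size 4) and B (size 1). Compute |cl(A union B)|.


|A union B| = 4 + 1 = 5 (disjoint).
In U(6,13), cl(S) = S if |S| < 6, else cl(S) = E.
Since 5 < 6, cl(A union B) = A union B.
|cl(A union B)| = 5.

5


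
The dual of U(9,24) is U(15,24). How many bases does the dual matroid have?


The dual of U(r,n) is U(n-r, n) = U(15,24).
Bases of U(15,24) are all (15)-element subsets.
|B(M*)| = C(24,15) = 24! / (15! * 9!) = 1307504.

1307504


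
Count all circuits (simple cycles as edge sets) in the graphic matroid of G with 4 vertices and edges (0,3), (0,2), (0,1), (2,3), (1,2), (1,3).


A circuit in a graphic matroid = edge set of a simple cycle.
G has 4 vertices and 6 edges.
Enumerating all minimal edge subsets forming cycles...
Total circuits found: 7.

7


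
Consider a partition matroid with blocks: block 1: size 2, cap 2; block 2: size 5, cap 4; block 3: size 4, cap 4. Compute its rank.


Rank of a partition matroid = sum of min(|Si|, ci) for each block.
= min(2,2) + min(5,4) + min(4,4)
= 2 + 4 + 4
= 10.

10


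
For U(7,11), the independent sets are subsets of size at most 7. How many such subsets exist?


Independent sets of U(7,11) are all subsets of size <= 7.
Count = C(11,0) + C(11,1) + C(11,2) + C(11,3) + C(11,4) + C(11,5) + C(11,6) + C(11,7)
     = 1 + 11 + 55 + 165 + 330 + 462 + 462 + 330
     = 1816.

1816


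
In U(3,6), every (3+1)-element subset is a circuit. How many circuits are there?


In U(3,6), circuits are the (4)-element subsets.
Any set of 4 elements is dependent, and removing any one element gives
an independent set of size 3, so it is a minimal dependent set.
Number of circuits = (6 choose 4) = 15.

15


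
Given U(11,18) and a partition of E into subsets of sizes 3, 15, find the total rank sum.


r(Ai) = min(|Ai|, 11) for each part.
Sum = min(3,11) + min(15,11)
    = 3 + 11
    = 14.

14


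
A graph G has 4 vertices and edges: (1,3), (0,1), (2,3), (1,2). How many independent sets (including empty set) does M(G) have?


An independent set in a graphic matroid is an acyclic edge subset.
G has 4 vertices and 4 edges.
Enumerate all 2^4 = 16 subsets, checking for acyclicity.
Total independent sets = 14.

14


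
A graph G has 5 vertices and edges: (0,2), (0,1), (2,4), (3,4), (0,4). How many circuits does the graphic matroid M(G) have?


A circuit in a graphic matroid = edge set of a simple cycle.
G has 5 vertices and 5 edges.
Enumerating all minimal edge subsets forming cycles...
Total circuits found: 1.

1


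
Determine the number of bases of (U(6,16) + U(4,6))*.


(M1+M2)* = M1* + M2*.
M1* = U(10,16), bases: C(16,10) = 8008.
M2* = U(2,6), bases: C(6,2) = 15.
|B(M*)| = 8008 * 15 = 120120.

120120


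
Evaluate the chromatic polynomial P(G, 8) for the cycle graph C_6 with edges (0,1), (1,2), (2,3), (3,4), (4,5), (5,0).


P(C_6, k) = (k-1)^6 + (-1)^6*(k-1).
P(8) = (7)^6 + 7
= 117649 + 7 = 117656.

117656


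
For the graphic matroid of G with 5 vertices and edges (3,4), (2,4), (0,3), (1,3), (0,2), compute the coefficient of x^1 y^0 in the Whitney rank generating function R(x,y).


R(x,y) = sum over A in 2^E of x^(r(E)-r(A)) * y^(|A|-r(A)).
G has 5 vertices, 5 edges. r(E) = 4.
Enumerate all 2^5 = 32 subsets.
Count subsets with r(E)-r(A)=1 and |A|-r(A)=0: 10.

10


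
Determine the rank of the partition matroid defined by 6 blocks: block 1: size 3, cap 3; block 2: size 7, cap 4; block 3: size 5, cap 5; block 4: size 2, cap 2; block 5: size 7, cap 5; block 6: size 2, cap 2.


Rank of a partition matroid = sum of min(|Si|, ci) for each block.
= min(3,3) + min(7,4) + min(5,5) + min(2,2) + min(7,5) + min(2,2)
= 3 + 4 + 5 + 2 + 5 + 2
= 21.

21


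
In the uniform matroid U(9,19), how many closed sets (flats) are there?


Flats of U(9,19): every subset of size < 9 is a flat, plus E itself.
Count = C(19,0) + C(19,1) + C(19,2) + C(19,3) + C(19,4) + C(19,5) + C(19,6) + C(19,7) + C(19,8) + 1
     = 1 + 19 + 171 + 969 + 3876 + 11628 + 27132 + 50388 + 75582 + 1
     = 169767.

169767


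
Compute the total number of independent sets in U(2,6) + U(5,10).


For a direct sum, |I(M1+M2)| = |I(M1)| * |I(M2)|.
|I(U(2,6))| = sum C(6,k) for k=0..2 = 22.
|I(U(5,10))| = sum C(10,k) for k=0..5 = 638.
Total = 22 * 638 = 14036.

14036


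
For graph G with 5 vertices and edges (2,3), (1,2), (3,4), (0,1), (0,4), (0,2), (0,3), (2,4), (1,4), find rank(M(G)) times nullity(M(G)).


r(M) = |V| - c = 5 - 1 = 4.
nullity = |E| - r(M) = 9 - 4 = 5.
Product = 4 * 5 = 20.

20


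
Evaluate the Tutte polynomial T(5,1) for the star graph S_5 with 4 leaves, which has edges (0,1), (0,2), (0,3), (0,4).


A star on 5 vertices is a tree with 4 edges.
T(x,y) = x^(4) for any tree.
T(5,1) = 5^4 = 625.

625


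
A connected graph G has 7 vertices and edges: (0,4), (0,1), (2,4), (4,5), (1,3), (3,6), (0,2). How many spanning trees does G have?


By Kirchhoff's matrix tree theorem, the number of spanning trees equals
the determinant of any cofactor of the Laplacian matrix L.
G has 7 vertices and 7 edges.
Computing the (6 x 6) cofactor determinant gives 3.

3


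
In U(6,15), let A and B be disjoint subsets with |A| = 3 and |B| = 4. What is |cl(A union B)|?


|A union B| = 3 + 4 = 7 (disjoint).
In U(6,15), cl(S) = S if |S| < 6, else cl(S) = E.
Since 7 >= 6, cl(A union B) = E.
|cl(A union B)| = 15.

15


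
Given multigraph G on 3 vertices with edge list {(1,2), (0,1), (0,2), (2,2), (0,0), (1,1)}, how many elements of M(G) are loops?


In a graphic matroid, a loop is a self-loop edge (u,u) with rank 0.
Examining all 6 edges for self-loops...
Self-loops found: (2,2), (0,0), (1,1)
Number of loops = 3.

3


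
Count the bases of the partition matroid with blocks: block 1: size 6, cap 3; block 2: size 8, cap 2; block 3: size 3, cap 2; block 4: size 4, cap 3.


A basis picks exactly ci elements from block i.
Number of bases = product of C(|Si|, ci).
= C(6,3) * C(8,2) * C(3,2) * C(4,3)
= 20 * 28 * 3 * 4
= 6720.

6720


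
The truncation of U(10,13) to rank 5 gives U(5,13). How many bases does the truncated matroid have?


Truncating U(10,13) to rank 5 gives U(5,13).
Bases of U(5,13) are all 5-element subsets of 13 elements.
Number of bases = C(13,5) = 1287.

1287


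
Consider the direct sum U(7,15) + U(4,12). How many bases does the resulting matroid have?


Bases of a direct sum M1 + M2: |B| = |B(M1)| * |B(M2)|.
|B(U(7,15))| = C(15,7) = 6435.
|B(U(4,12))| = C(12,4) = 495.
Total bases = 6435 * 495 = 3185325.

3185325


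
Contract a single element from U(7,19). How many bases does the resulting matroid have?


Contracting e from U(7,19) gives U(6,18).
Bases of U(6,18) = (18 choose 6) = 18564.

18564


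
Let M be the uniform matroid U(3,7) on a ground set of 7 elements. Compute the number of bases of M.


Bases of U(3,7) are all 3-element subsets of the 7-element ground set.
Number of bases = C(7,3).
C(7,3) = (7 * 6 * 5) / (1 * 2 * 3) = 35.

35


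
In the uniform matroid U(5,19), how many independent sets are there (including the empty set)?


Independent sets of U(5,19) are all subsets of size <= 5.
Count = C(19,0) + C(19,1) + C(19,2) + C(19,3) + C(19,4) + C(19,5)
     = 1 + 19 + 171 + 969 + 3876 + 11628
     = 16664.

16664


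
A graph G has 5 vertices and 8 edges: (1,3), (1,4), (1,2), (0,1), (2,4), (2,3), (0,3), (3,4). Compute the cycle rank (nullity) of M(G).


Cycle rank (nullity) = |E| - r(M) = |E| - (|V| - c).
|E| = 8, |V| = 5, c = 1.
Nullity = 8 - (5 - 1) = 8 - 4 = 4.

4


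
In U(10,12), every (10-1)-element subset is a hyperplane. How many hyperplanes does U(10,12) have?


Hyperplanes of U(10,12) are flats of rank 9.
In a uniform matroid, these are exactly the (9)-element subsets.
Count = C(12,9) = 12! / (9! * 3!) = 220.

220


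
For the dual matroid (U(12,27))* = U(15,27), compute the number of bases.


The dual of U(r,n) is U(n-r, n) = U(15,27).
Bases of U(15,27) are all (15)-element subsets.
|B(M*)| = (27 choose 15) = 17383860.

17383860


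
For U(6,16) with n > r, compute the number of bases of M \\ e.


Deleting e from U(6,16) gives U(6,15) since n > r.
Bases of U(6,15) = C(15,6) = 5005.

5005


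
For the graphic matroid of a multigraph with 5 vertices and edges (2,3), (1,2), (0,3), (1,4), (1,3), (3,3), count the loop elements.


In a graphic matroid, a loop is a self-loop edge (u,u) with rank 0.
Examining all 6 edges for self-loops...
Self-loops found: (3,3)
Number of loops = 1.

1


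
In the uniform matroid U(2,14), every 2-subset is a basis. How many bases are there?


Bases of U(2,14) are all 2-element subsets of the 14-element ground set.
Number of bases = C(14,2).
C(14,2) = 14! / (2! * 12!) = 91.

91


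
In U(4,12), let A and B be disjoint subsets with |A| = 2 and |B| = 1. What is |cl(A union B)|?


|A union B| = 2 + 1 = 3 (disjoint).
In U(4,12), cl(S) = S if |S| < 4, else cl(S) = E.
Since 3 < 4, cl(A union B) = A union B.
|cl(A union B)| = 3.

3


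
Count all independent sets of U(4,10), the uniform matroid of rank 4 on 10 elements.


Independent sets of U(4,10) are all subsets of size <= 4.
Count = (10 choose 0) + (10 choose 1) + (10 choose 2) + (10 choose 3) + (10 choose 4)
     = 1 + 10 + 45 + 120 + 210
     = 386.

386


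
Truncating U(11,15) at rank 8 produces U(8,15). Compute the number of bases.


Truncating U(11,15) to rank 8 gives U(8,15).
Bases of U(8,15) are all 8-element subsets of 15 elements.
Number of bases = C(15,8) = 6435.

6435


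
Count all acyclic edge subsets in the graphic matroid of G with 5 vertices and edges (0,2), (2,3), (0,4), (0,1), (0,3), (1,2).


An independent set in a graphic matroid is an acyclic edge subset.
G has 5 vertices and 6 edges.
Enumerate all 2^6 = 64 subsets, checking for acyclicity.
Total independent sets = 48.

48


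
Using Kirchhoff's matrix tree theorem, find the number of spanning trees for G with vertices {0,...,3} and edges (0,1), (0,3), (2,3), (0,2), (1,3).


By Kirchhoff's matrix tree theorem, the number of spanning trees equals
the determinant of any cofactor of the Laplacian matrix L.
G has 4 vertices and 5 edges.
Computing the (3 x 3) cofactor determinant gives 8.

8


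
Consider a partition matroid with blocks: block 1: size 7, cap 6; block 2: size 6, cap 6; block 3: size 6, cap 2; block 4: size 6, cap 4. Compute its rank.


Rank of a partition matroid = sum of min(|Si|, ci) for each block.
= min(7,6) + min(6,6) + min(6,2) + min(6,4)
= 6 + 6 + 2 + 4
= 18.

18


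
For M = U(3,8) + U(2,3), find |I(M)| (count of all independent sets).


For a direct sum, |I(M1+M2)| = |I(M1)| * |I(M2)|.
|I(U(3,8))| = sum C(8,k) for k=0..3 = 93.
|I(U(2,3))| = sum C(3,k) for k=0..2 = 7.
Total = 93 * 7 = 651.

651


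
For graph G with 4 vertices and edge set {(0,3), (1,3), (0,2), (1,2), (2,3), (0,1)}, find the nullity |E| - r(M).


Cycle rank (nullity) = |E| - r(M) = |E| - (|V| - c).
|E| = 6, |V| = 4, c = 1.
Nullity = 6 - (4 - 1) = 6 - 3 = 3.

3


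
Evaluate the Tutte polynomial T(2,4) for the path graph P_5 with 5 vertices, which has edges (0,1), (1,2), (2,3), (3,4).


A path on 5 vertices is a tree with 4 edges.
T(x,y) = x^(4) for any tree.
T(2,4) = 2^4 = 16.

16


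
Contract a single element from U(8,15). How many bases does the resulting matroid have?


Contracting e from U(8,15) gives U(7,14).
Bases of U(7,14) = C(14,7) = 14! / (7! * 7!) = 3432.

3432


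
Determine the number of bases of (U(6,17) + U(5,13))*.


(M1+M2)* = M1* + M2*.
M1* = U(11,17), bases: C(17,11) = 12376.
M2* = U(8,13), bases: C(13,8) = 1287.
|B(M*)| = 12376 * 1287 = 15927912.

15927912


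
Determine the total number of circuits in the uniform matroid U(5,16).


In U(5,16), circuits are the (6)-element subsets.
Any set of 6 elements is dependent, and removing any one element gives
an independent set of size 5, so it is a minimal dependent set.
Number of circuits = C(16,6) = 8008.

8008


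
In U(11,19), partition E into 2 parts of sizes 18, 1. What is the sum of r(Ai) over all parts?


r(Ai) = min(|Ai|, 11) for each part.
Sum = min(18,11) + min(1,11)
    = 11 + 1
    = 12.

12


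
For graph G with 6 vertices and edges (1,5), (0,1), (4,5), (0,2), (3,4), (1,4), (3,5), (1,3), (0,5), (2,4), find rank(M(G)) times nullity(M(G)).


r(M) = |V| - c = 6 - 1 = 5.
nullity = |E| - r(M) = 10 - 5 = 5.
Product = 5 * 5 = 25.

25


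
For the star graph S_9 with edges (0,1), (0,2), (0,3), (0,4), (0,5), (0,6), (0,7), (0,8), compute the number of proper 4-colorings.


P(tree, k) = k * (k-1)^(8) for any tree on 9 vertices.
P(4) = 4 * 3^8 = 4 * 6561 = 26244.

26244


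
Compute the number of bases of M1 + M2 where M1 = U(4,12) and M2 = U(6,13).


Bases of a direct sum M1 + M2: |B| = |B(M1)| * |B(M2)|.
|B(U(4,12))| = C(12,4) = 495.
|B(U(6,13))| = C(13,6) = 1716.
Total bases = 495 * 1716 = 849420.

849420


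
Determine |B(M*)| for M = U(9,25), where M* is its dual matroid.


The dual of U(r,n) is U(n-r, n) = U(16,25).
Bases of U(16,25) are all (16)-element subsets.
|B(M*)| = (25 choose 16) = 2042975.

2042975


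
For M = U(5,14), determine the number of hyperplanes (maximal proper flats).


Hyperplanes of U(5,14) are flats of rank 4.
In a uniform matroid, these are exactly the (4)-element subsets.
Count = C(14,4) = (14 * 13 * 12 * 11) / (1 * 2 * 3 * 4) = 1001.

1001


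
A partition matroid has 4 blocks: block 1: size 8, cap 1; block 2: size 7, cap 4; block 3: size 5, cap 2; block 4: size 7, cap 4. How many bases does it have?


A basis picks exactly ci elements from block i.
Number of bases = product of C(|Si|, ci).
= C(8,1) * C(7,4) * C(5,2) * C(7,4)
= 8 * 35 * 10 * 35
= 98000.

98000


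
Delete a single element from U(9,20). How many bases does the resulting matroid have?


Deleting e from U(9,20) gives U(9,19) since n > r.
Bases of U(9,19) = C(19,9) = 92378.

92378


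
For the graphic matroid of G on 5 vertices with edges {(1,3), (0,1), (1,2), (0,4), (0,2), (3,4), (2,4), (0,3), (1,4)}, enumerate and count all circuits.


A circuit in a graphic matroid = edge set of a simple cycle.
G has 5 vertices and 9 edges.
Enumerating all minimal edge subsets forming cycles...
Total circuits found: 22.

22


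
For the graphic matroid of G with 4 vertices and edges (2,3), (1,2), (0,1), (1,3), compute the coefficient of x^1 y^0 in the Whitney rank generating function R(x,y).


R(x,y) = sum over A in 2^E of x^(r(E)-r(A)) * y^(|A|-r(A)).
G has 4 vertices, 4 edges. r(E) = 3.
Enumerate all 2^4 = 16 subsets.
Count subsets with r(E)-r(A)=1 and |A|-r(A)=0: 6.

6


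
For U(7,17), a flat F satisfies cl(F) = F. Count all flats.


Flats of U(7,17): every subset of size < 7 is a flat, plus E itself.
Count = (17 choose 0) + (17 choose 1) + (17 choose 2) + (17 choose 3) + (17 choose 4) + (17 choose 5) + (17 choose 6) + 1
     = 1 + 17 + 136 + 680 + 2380 + 6188 + 12376 + 1
     = 21779.

21779


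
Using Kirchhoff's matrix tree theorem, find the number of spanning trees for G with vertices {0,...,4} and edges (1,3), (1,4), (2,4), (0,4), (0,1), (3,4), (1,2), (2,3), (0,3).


By Kirchhoff's matrix tree theorem, the number of spanning trees equals
the determinant of any cofactor of the Laplacian matrix L.
G has 5 vertices and 9 edges.
Computing the (4 x 4) cofactor determinant gives 75.

75


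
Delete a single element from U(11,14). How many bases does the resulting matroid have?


Deleting e from U(11,14) gives U(11,13) since n > r.
Bases of U(11,13) = C(13,11) = 78.

78


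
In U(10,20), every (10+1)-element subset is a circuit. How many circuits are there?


In U(10,20), circuits are the (11)-element subsets.
Any set of 11 elements is dependent, and removing any one element gives
an independent set of size 10, so it is a minimal dependent set.
Number of circuits = (20 choose 11) = 167960.

167960


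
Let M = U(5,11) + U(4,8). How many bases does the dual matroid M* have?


(M1+M2)* = M1* + M2*.
M1* = U(6,11), bases: C(11,6) = 462.
M2* = U(4,8), bases: C(8,4) = 70.
|B(M*)| = 462 * 70 = 32340.

32340


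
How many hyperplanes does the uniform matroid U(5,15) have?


Hyperplanes of U(5,15) are flats of rank 4.
In a uniform matroid, these are exactly the (4)-element subsets.
Count = C(15,4) = (15 * 14 * 13 * 12) / (1 * 2 * 3 * 4) = 1365.

1365


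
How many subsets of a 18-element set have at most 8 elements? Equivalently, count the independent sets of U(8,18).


Independent sets of U(8,18) are all subsets of size <= 8.
Count = (18 choose 0) + (18 choose 1) + (18 choose 2) + (18 choose 3) + (18 choose 4) + (18 choose 5) + (18 choose 6) + (18 choose 7) + (18 choose 8)
     = 1 + 18 + 153 + 816 + 3060 + 8568 + 18564 + 31824 + 43758
     = 106762.

106762


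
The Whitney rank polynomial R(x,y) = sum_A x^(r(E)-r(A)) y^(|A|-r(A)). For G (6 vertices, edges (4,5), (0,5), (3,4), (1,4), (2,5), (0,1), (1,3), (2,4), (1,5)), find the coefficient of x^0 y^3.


R(x,y) = sum over A in 2^E of x^(r(E)-r(A)) * y^(|A|-r(A)).
G has 6 vertices, 9 edges. r(E) = 5.
Enumerate all 2^9 = 512 subsets.
Count subsets with r(E)-r(A)=0 and |A|-r(A)=3: 9.

9


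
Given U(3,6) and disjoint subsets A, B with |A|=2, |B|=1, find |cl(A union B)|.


|A union B| = 2 + 1 = 3 (disjoint).
In U(3,6), cl(S) = S if |S| < 3, else cl(S) = E.
Since 3 >= 3, cl(A union B) = E.
|cl(A union B)| = 6.

6


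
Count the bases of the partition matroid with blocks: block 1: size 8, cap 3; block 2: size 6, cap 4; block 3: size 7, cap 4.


A basis picks exactly ci elements from block i.
Number of bases = product of C(|Si|, ci).
= C(8,3) * C(6,4) * C(7,4)
= 56 * 15 * 35
= 29400.

29400


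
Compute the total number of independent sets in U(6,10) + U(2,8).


For a direct sum, |I(M1+M2)| = |I(M1)| * |I(M2)|.
|I(U(6,10))| = sum C(10,k) for k=0..6 = 848.
|I(U(2,8))| = sum C(8,k) for k=0..2 = 37.
Total = 848 * 37 = 31376.

31376


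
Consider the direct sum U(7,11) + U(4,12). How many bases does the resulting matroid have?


Bases of a direct sum M1 + M2: |B| = |B(M1)| * |B(M2)|.
|B(U(7,11))| = C(11,7) = 330.
|B(U(4,12))| = C(12,4) = 495.
Total bases = 330 * 495 = 163350.

163350


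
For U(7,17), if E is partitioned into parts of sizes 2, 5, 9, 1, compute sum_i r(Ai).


r(Ai) = min(|Ai|, 7) for each part.
Sum = min(2,7) + min(5,7) + min(9,7) + min(1,7)
    = 2 + 5 + 7 + 1
    = 15.

15


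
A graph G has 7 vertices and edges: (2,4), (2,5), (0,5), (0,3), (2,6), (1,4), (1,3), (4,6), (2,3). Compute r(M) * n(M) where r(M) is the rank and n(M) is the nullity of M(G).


r(M) = |V| - c = 7 - 1 = 6.
nullity = |E| - r(M) = 9 - 6 = 3.
Product = 6 * 3 = 18.

18


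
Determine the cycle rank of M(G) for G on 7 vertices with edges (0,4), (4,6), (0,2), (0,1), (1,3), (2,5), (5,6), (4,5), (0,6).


Cycle rank (nullity) = |E| - r(M) = |E| - (|V| - c).
|E| = 9, |V| = 7, c = 1.
Nullity = 9 - (7 - 1) = 9 - 6 = 3.

3


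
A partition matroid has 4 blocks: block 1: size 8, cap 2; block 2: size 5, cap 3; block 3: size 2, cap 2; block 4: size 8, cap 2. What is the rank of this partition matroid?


Rank of a partition matroid = sum of min(|Si|, ci) for each block.
= min(8,2) + min(5,3) + min(2,2) + min(8,2)
= 2 + 3 + 2 + 2
= 9.

9


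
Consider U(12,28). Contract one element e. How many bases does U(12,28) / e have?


Contracting e from U(12,28) gives U(11,27).
Bases of U(11,27) = C(27,11) = 13037895.

13037895


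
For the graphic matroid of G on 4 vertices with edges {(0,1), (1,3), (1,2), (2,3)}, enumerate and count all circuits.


A circuit in a graphic matroid = edge set of a simple cycle.
G has 4 vertices and 4 edges.
Enumerating all minimal edge subsets forming cycles...
Total circuits found: 1.

1


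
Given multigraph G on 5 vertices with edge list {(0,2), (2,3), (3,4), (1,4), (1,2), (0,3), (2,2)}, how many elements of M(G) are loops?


In a graphic matroid, a loop is a self-loop edge (u,u) with rank 0.
Examining all 7 edges for self-loops...
Self-loops found: (2,2)
Number of loops = 1.

1


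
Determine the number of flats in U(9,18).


Flats of U(9,18): every subset of size < 9 is a flat, plus E itself.
Count = C(18,0) + C(18,1) + C(18,2) + C(18,3) + C(18,4) + C(18,5) + C(18,6) + C(18,7) + C(18,8) + 1
     = 1 + 18 + 153 + 816 + 3060 + 8568 + 18564 + 31824 + 43758 + 1
     = 106763.

106763


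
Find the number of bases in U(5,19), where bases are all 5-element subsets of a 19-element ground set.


Bases of U(5,19) are all 5-element subsets of the 19-element ground set.
Number of bases = C(19,5).
C(19,5) = 11628.

11628


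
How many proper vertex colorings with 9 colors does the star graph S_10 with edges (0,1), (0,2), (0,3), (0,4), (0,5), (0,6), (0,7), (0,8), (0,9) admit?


P(tree, k) = k * (k-1)^(9) for any tree on 10 vertices.
P(9) = 9 * 8^9 = 9 * 134217728 = 1207959552.

1207959552


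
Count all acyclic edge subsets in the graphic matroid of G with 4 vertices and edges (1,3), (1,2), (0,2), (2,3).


An independent set in a graphic matroid is an acyclic edge subset.
G has 4 vertices and 4 edges.
Enumerate all 2^4 = 16 subsets, checking for acyclicity.
Total independent sets = 14.

14


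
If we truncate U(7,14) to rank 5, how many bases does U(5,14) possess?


Truncating U(7,14) to rank 5 gives U(5,14).
Bases of U(5,14) are all 5-element subsets of 14 elements.
Number of bases = (14 choose 5) = 2002.

2002


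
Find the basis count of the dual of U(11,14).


The dual of U(r,n) is U(n-r, n) = U(3,14).
Bases of U(3,14) are all (3)-element subsets.
|B(M*)| = C(14,3) = (14 * 13 * 12) / (1 * 2 * 3) = 364.

364


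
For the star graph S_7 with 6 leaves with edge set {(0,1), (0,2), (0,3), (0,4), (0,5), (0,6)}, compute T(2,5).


A star on 7 vertices is a tree with 6 edges.
T(x,y) = x^(6) for any tree.
T(2,5) = 2^6 = 64.

64


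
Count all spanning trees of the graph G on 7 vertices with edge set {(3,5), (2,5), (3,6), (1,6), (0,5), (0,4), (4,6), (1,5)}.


By Kirchhoff's matrix tree theorem, the number of spanning trees equals
the determinant of any cofactor of the Laplacian matrix L.
G has 7 vertices and 8 edges.
Computing the (6 x 6) cofactor determinant gives 16.

16


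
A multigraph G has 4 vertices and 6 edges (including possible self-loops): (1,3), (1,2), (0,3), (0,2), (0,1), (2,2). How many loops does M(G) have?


In a graphic matroid, a loop is a self-loop edge (u,u) with rank 0.
Examining all 6 edges for self-loops...
Self-loops found: (2,2)
Number of loops = 1.

1


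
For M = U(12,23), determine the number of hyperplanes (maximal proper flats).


Hyperplanes of U(12,23) are flats of rank 11.
In a uniform matroid, these are exactly the (11)-element subsets.
Count = C(23,11) = 23! / (11! * 12!) = 1352078.

1352078


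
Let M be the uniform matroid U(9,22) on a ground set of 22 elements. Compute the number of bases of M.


Bases of U(9,22) are all 9-element subsets of the 22-element ground set.
Number of bases = C(22,9).
C(22,9) = 497420.

497420


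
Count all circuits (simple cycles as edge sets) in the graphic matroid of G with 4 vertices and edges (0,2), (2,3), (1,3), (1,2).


A circuit in a graphic matroid = edge set of a simple cycle.
G has 4 vertices and 4 edges.
Enumerating all minimal edge subsets forming cycles...
Total circuits found: 1.

1


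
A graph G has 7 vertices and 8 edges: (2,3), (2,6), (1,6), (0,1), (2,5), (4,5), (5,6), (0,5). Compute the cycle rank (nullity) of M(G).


Cycle rank (nullity) = |E| - r(M) = |E| - (|V| - c).
|E| = 8, |V| = 7, c = 1.
Nullity = 8 - (7 - 1) = 8 - 6 = 2.

2


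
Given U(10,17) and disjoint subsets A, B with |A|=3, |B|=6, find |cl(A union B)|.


|A union B| = 3 + 6 = 9 (disjoint).
In U(10,17), cl(S) = S if |S| < 10, else cl(S) = E.
Since 9 < 10, cl(A union B) = A union B.
|cl(A union B)| = 9.

9


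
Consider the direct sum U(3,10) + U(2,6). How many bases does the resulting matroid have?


Bases of a direct sum M1 + M2: |B| = |B(M1)| * |B(M2)|.
|B(U(3,10))| = C(10,3) = 120.
|B(U(2,6))| = C(6,2) = 15.
Total bases = 120 * 15 = 1800.

1800


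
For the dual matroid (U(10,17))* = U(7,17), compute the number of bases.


The dual of U(r,n) is U(n-r, n) = U(7,17).
Bases of U(7,17) are all (7)-element subsets.
|B(M*)| = (17 choose 7) = 19448.

19448


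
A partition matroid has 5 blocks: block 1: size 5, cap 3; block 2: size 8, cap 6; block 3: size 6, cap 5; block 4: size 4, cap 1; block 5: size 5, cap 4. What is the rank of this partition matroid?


Rank of a partition matroid = sum of min(|Si|, ci) for each block.
= min(5,3) + min(8,6) + min(6,5) + min(4,1) + min(5,4)
= 3 + 6 + 5 + 1 + 4
= 19.

19


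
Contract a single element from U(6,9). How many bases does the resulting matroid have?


Contracting e from U(6,9) gives U(5,8).
Bases of U(5,8) = (8 choose 5) = 56.

56


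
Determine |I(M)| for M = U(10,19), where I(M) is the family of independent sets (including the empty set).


Independent sets of U(10,19) are all subsets of size <= 10.
Count = C(19,0) + C(19,1) + C(19,2) + C(19,3) + C(19,4) + C(19,5) + C(19,6) + C(19,7) + C(19,8) + C(19,9) + C(19,10)
     = 1 + 19 + 171 + 969 + 3876 + 11628 + 27132 + 50388 + 75582 + 92378 + 92378
     = 354522.

354522


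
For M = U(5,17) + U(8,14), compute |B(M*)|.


(M1+M2)* = M1* + M2*.
M1* = U(12,17), bases: C(17,12) = 6188.
M2* = U(6,14), bases: C(14,6) = 3003.
|B(M*)| = 6188 * 3003 = 18582564.

18582564
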